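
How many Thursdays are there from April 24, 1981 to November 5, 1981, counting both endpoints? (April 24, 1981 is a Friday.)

April 24, 1981 is a Friday; the first Thursday on or after it is April 30, 1981 (6 days later).
From April 30, 1981 to November 5, 1981: 0 + 31 + 30 + 31 + 31 + 30 + 31 + 5 = 189 days (rest of April, May, June, July, August, September, October, November).
189 ÷ 7 = 27 full weeks with remainder 0, so 27 more Thursdays after the first → 28.

28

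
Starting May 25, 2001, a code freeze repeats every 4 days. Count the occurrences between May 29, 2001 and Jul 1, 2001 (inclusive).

9

Occurrences land 4·i days after May 25, 2001 for i = 0, 1, 2, …
May 29, 2001 is 4 days after the start; 4 ÷ 4 = 1 remainder 0. First occurrence in the window: #2 on May 29, 2001 (1×4 = 4 days in).
Jul 1, 2001 is 37 days after the start; 37 ÷ 4 = 9 remainder 1. Last occurrence in the window: #10 on Jun 30, 2001.
Occurrences #2 through #10: 9 in total.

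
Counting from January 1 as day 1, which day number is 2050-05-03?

Days in months before May: 31 + 28 + 31 + 30 = 120.
Plus 3 days into May → day 123.

123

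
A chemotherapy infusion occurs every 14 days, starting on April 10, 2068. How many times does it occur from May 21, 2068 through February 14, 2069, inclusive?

20

Occurrences land 14·i days after April 10, 2068 for i = 0, 1, 2, …
May 21, 2068 is 41 days after the start; 41 ÷ 14 = 2 remainder 13; since the remainder is 13, round up to i = 3. First occurrence in the window: #4 on May 22, 2068 (3×14 = 42 days in).
February 14, 2069 is 310 days after the start; 310 ÷ 14 = 22 remainder 2. Last occurrence in the window: #23 on February 12, 2069.
Occurrences #4 through #23: 20 in total.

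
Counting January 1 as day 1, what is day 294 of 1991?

Jan has 31 days (294 − 31 = 263 remain).
Feb has 28 days (263 − 28 = 235 remain).
Mar has 31 days (235 − 31 = 204 remain).
Apr has 30 days (204 − 30 = 174 remain).
May has 31 days (174 − 31 = 143 remain).
Jun has 30 days (143 − 30 = 113 remain).
Jul has 31 days (113 − 31 = 82 remain).
Aug has 31 days (82 − 31 = 51 remain).
Sep has 30 days (51 − 30 = 21 remain).
21 into Oct → Oct 21.

Oct 21, 1991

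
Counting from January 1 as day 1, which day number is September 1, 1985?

Days in months before September: 31 + 28 + 31 + 30 + 31 + 30 + 31 + 31 = 243.
Plus 1 day into September → day 244.

244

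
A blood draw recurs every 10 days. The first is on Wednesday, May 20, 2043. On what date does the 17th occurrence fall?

The 17th occurrence is 16 intervals after the first: 16 × 10 = 160 days after May 20, 2043.
May has 31 days — 11 days to the end of May leaves 149.
Jun has 30 days (119 left).
Jul has 31 days (88 left).
Aug has 31 days (57 left).
Sep has 30 days (27 left).
27 days into Oct → Oct 27, 2043.

Oct 27, 2043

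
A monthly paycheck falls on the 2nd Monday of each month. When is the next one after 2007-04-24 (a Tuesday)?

April 2007 starts on a Sunday; its first Monday is the 2nd, so the 2nd Monday is the 9th — 2007-04-09.
That is not after 2007-04-24, so look at May 2007.
May 2007 starts on a Tuesday; its first Monday is the 7th, so the 2nd Monday is the 14th — 2007-05-14.

2007-05-14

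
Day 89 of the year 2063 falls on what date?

30 March 2063

January has 31 days (89 − 31 = 58 remain).
February has 28 days (58 − 28 = 30 remain).
30 into March → March 30.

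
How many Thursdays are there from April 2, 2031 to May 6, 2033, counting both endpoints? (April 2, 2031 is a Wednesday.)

110

April 2, 2031 is a Wednesday; the first Thursday on or after it is April 3, 2031 (1 day later).
From April 3, 2031 to May 6, 2033: 272 + 366 + 126 = 764 days (rest of 2031, 2032, to May 6, 2033 in 2033).
764 ÷ 7 = 109 full weeks with remainder 1, so 109 more Thursdays after the first → 110.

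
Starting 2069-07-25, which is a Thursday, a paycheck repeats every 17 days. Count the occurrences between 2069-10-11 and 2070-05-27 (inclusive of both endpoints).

Occurrences land 17·i days after 2069-07-25 for i = 0, 1, 2, …
2069-10-11 is 78 days after the start; 78 ÷ 17 = 4 remainder 10; since the remainder is 10, round up to i = 5. First occurrence in the window: #6 on 2069-10-18 (5×17 = 85 days in).
2070-05-27 is 306 days after the start; 306 ÷ 17 = 18 remainder 0. Last occurrence in the window: #19 on 2070-05-27.
Occurrences #6 through #19: 14 in total.

14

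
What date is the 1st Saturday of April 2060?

April 2060 begins on a Thursday, so the first Saturday is April 3 (2 days later).

April 3, 2060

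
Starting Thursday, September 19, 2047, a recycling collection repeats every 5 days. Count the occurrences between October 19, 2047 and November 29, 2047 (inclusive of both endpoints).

9

Occurrences land 5·i days after September 19, 2047 for i = 0, 1, 2, …
October 19, 2047 is 30 days after the start; 30 ÷ 5 = 6 remainder 0. First occurrence in the window: #7 on October 19, 2047 (6×5 = 30 days in).
November 29, 2047 is 71 days after the start; 71 ÷ 5 = 14 remainder 1. Last occurrence in the window: #15 on November 28, 2047.
Occurrences #7 through #15: 9 in total.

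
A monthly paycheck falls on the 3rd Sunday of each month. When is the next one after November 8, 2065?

November 2065 starts on a Sunday; its first Sunday is the 1st, so the 3rd Sunday is the 15th — November 15, 2065.
November 15, 2065 is after November 8, 2065, so that is the next one.

November 15, 2065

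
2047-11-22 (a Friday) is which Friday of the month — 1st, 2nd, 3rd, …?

4th

Day 22 falls in week ⌈22/7⌉ of the month.
Days 1–7 hold the 1st Friday, 8–14 the 2nd, 15–21 the 3rd, 22–28 the 4th, 29–31 the 5th.
22 is in the range for the 4th.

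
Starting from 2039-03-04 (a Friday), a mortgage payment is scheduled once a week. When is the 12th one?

2039-05-20

The 12th occurrence is 11 intervals after the first: 11 × 7 = 77 days after 2039-03-04.
March has 31 days — 27 days to the end of March leaves 50.
April has 30 days (20 left).
20 days into May → 2039-05-20.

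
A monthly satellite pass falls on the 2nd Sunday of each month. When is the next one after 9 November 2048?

November 2048 starts on a Sunday; its first Sunday is the 1st, so the 2nd Sunday is the 8th — 8 November 2048.
That is not after 9 November 2048, so look at December 2048.
December 2048 starts on a Tuesday; its first Sunday is the 6th, so the 2nd Sunday is the 13th — 13 December 2048.

13 December 2048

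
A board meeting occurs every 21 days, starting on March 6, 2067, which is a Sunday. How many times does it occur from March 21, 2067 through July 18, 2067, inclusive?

6

Occurrences land 21·i days after March 6, 2067 for i = 0, 1, 2, …
March 21, 2067 is 15 days after the start; 15 ÷ 21 = 0 remainder 15; since the remainder is 15, round up to i = 1. First occurrence in the window: #2 on March 27, 2067 (1×21 = 21 days in).
July 18, 2067 is 134 days after the start; 134 ÷ 21 = 6 remainder 8. Last occurrence in the window: #7 on July 10, 2067.
Occurrences #2 through #7: 6 in total.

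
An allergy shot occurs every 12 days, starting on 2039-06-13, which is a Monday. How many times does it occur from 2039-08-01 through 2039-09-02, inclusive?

2

Occurrences land 12·i days after 2039-06-13 for i = 0, 1, 2, …
2039-08-01 is 49 days after the start; 49 ÷ 12 = 4 remainder 1; since the remainder is 1, round up to i = 5. First occurrence in the window: #6 on 2039-08-12 (5×12 = 60 days in).
2039-09-02 is 81 days after the start; 81 ÷ 12 = 6 remainder 9. Last occurrence in the window: #7 on 2039-08-24.
Occurrences #6 through #7: 2 in total.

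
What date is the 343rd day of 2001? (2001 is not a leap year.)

2001-12-09

January has 31 days (343 − 31 = 312 remain).
February has 28 days (312 − 28 = 284 remain).
March has 31 days (284 − 31 = 253 remain).
April has 30 days (253 − 30 = 223 remain).
May has 31 days (223 − 31 = 192 remain).
June has 30 days (192 − 30 = 162 remain).
July has 31 days (162 − 31 = 131 remain).
August has 31 days (131 − 31 = 100 remain).
September has 30 days (100 − 30 = 70 remain).
October has 31 days (70 − 31 = 39 remain).
November has 30 days (39 − 30 = 9 remain).
9 into December → December 9.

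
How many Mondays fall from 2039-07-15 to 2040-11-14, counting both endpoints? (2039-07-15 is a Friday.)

70

2039-07-15 is a Friday; the first Monday on or after it is 2039-07-18 (3 days later).
From 2039-07-18 to 2040-11-14: 166 + 319 = 485 days (rest of 2039, to 2040-11-14 in 2040).
485 ÷ 7 = 69 full weeks with remainder 2, so 69 more Mondays after the first → 70.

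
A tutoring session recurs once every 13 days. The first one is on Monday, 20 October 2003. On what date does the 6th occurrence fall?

24 December 2003

The 6th occurrence is 5 intervals after the first: 5 × 13 = 65 days after 20 October 2003.
October has 31 days — 11 days to the end of October leaves 54.
November has 30 days (24 left).
24 days into December → 24 December 2003.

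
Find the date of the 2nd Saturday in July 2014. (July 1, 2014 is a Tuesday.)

July 2014 begins on a Tuesday, so the first Saturday is July 5 (4 days later).
The 2nd Saturday is 1 weeks later: 5 + 7 = 12.

July 12, 2014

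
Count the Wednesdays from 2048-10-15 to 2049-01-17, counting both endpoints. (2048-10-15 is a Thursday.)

13

2048-10-15 is a Thursday; the first Wednesday on or after it is 2048-10-21 (6 days later).
From 2048-10-21 to 2049-01-17: 10 + 30 + 31 + 17 = 88 days (rest of October, November, December, January).
88 ÷ 7 = 12 full weeks with remainder 4, so 12 more Wednesdays after the first → 13.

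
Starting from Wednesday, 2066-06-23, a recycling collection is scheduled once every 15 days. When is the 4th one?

2066-08-07

The 4th occurrence is 3 intervals after the first: 3 × 15 = 45 days after 2066-06-23.
June has 30 days — 7 days to the end of June leaves 38.
July has 31 days (7 left).
7 days into August → 2066-08-07.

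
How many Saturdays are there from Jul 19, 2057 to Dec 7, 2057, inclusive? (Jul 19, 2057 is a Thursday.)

Jul 19, 2057 is a Thursday; the first Saturday on or after it is Jul 21, 2057 (2 days later).
From Jul 21, 2057 to Dec 7, 2057: 10 + 31 + 30 + 31 + 30 + 7 = 139 days (rest of Jul, Aug, Sep, Oct, Nov, Dec).
139 ÷ 7 = 19 full weeks with remainder 6, so 19 more Saturdays after the first → 20.

20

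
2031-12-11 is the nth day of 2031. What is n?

345

Days in months before December: 31 + 28 + 31 + 30 + 31 + 30 + 31 + 31 + 30 + 31 + 30 = 334.
Plus 11 days into December → day 345.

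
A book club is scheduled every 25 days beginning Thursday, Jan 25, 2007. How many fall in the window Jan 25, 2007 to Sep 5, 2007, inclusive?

Occurrences land 25·i days after Jan 25, 2007 for i = 0, 1, 2, …
The window opens on the start date, so the first occurrence inside is #1 on Jan 25, 2007.
Sep 5, 2007 is 223 days after the start; 223 ÷ 25 = 8 remainder 23. Last occurrence in the window: #9 on Aug 13, 2007.
Occurrences #1 through #9: 9 in total.

9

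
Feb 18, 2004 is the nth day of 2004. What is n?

Days in months before Feb: 31 = 31.
Plus 18 days into Feb → day 49.

49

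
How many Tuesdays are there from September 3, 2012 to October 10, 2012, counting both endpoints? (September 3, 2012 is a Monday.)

September 3, 2012 is a Monday; the first Tuesday on or after it is September 4, 2012 (1 day later).
From September 4, 2012 to October 10, 2012: 26 + 10 = 36 days (rest of September, October).
36 ÷ 7 = 5 full weeks with remainder 1, so 5 more Tuesdays after the first → 6.

6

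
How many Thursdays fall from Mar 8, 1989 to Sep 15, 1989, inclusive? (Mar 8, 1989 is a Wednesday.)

Mar 8, 1989 is a Wednesday; the first Thursday on or after it is Mar 9, 1989 (1 day later).
From Mar 9, 1989 to Sep 15, 1989: 22 + 30 + 31 + 30 + 31 + 31 + 15 = 190 days (rest of Mar, Apr, May, Jun, Jul, Aug, Sep).
190 ÷ 7 = 27 full weeks with remainder 1, so 27 more Thursdays after the first → 28.

28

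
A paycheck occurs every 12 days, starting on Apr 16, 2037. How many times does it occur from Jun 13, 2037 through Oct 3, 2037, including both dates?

10

Occurrences land 12·i days after Apr 16, 2037 for i = 0, 1, 2, …
Jun 13, 2037 is 58 days after the start; 58 ÷ 12 = 4 remainder 10; since the remainder is 10, round up to i = 5. First occurrence in the window: #6 on Jun 15, 2037 (5×12 = 60 days in).
Oct 3, 2037 is 170 days after the start; 170 ÷ 12 = 14 remainder 2. Last occurrence in the window: #15 on Oct 1, 2037.
Occurrences #6 through #15: 10 in total.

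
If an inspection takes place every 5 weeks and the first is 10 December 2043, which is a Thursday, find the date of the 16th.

18 May 2045

The 16th occurrence is 15 intervals after the first: 15 × 35 = 525 days after 10 December 2043.
December has 31 days — 21 days to the end of December leaves 504.
2044 has 366 days (138 left).
January has 31 days (107 left).
February has 28 days (79 left).
March has 31 days (48 left).
April has 30 days (18 left).
18 days into May → 18 May 2045.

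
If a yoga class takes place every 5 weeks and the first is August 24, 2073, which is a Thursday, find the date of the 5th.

January 11, 2074

The 5th occurrence is 4 intervals after the first: 4 × 35 = 140 days after August 24, 2073.
August has 31 days — 7 days to the end of August leaves 133.
September has 30 days (103 left).
October has 31 days (72 left).
November has 30 days (42 left).
December has 31 days (11 left).
11 days into January → January 11, 2074.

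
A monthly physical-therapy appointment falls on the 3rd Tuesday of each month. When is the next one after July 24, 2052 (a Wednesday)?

July 2052 starts on a Monday; its first Tuesday is the 2nd, so the 3rd Tuesday is the 16th — July 16, 2052.
That is not after July 24, 2052, so look at August 2052.
August 2052 starts on a Thursday; its first Tuesday is the 6th, so the 3rd Tuesday is the 20th — August 20, 2052.

August 20, 2052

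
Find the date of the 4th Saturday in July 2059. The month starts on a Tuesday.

July 2059 begins on a Tuesday, so the first Saturday is July 5 (4 days later).
The 4th Saturday is 3 weeks later: 5 + 21 = 26.

26 July 2059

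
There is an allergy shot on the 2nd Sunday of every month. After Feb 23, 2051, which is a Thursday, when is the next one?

Feb 2051 starts on a Wednesday; its first Sunday is the 5th, so the 2nd Sunday is the 12th — Feb 12, 2051.
That is not after Feb 23, 2051, so look at Mar 2051.
Mar 2051 starts on a Wednesday; its first Sunday is the 5th, so the 2nd Sunday is the 12th — Mar 12, 2051.

Mar 12, 2051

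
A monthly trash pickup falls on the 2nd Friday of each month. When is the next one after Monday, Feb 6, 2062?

Feb 2062 starts on a Wednesday; its first Friday is the 3rd, so the 2nd Friday is the 10th — Feb 10, 2062.
Feb 10, 2062 is after Feb 6, 2062, so that is the next one.

Feb 10, 2062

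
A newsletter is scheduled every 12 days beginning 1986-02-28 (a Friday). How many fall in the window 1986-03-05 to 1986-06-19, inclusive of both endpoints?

Occurrences land 12·i days after 1986-02-28 for i = 0, 1, 2, …
1986-03-05 is 5 days after the start; 5 ÷ 12 = 0 remainder 5; since the remainder is 5, round up to i = 1. First occurrence in the window: #2 on 1986-03-12 (1×12 = 12 days in).
1986-06-19 is 111 days after the start; 111 ÷ 12 = 9 remainder 3. Last occurrence in the window: #10 on 1986-06-16.
Occurrences #2 through #10: 9 in total.

9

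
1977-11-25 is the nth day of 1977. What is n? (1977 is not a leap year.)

Days in months before November: 31 + 28 + 31 + 30 + 31 + 30 + 31 + 31 + 30 + 31 = 304.
Plus 25 days into November → day 329.

329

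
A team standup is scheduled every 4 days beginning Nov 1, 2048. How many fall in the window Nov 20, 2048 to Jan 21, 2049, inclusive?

Occurrences land 4·i days after Nov 1, 2048 for i = 0, 1, 2, …
Nov 20, 2048 is 19 days after the start; 19 ÷ 4 = 4 remainder 3; since the remainder is 3, round up to i = 5. First occurrence in the window: #6 on Nov 21, 2048 (5×4 = 20 days in).
Jan 21, 2049 is 81 days after the start; 81 ÷ 4 = 20 remainder 1. Last occurrence in the window: #21 on Jan 20, 2049.
Occurrences #6 through #21: 16 in total.

16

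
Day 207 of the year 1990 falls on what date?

26 July 1990

January has 31 days (207 − 31 = 176 remain).
February has 28 days (176 − 28 = 148 remain).
March has 31 days (148 − 31 = 117 remain).
April has 30 days (117 − 30 = 87 remain).
May has 31 days (87 − 31 = 56 remain).
June has 30 days (56 − 30 = 26 remain).
26 into July → July 26.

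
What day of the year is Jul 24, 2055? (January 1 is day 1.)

205

Days in months before Jul: 31 + 28 + 31 + 30 + 31 + 30 = 181.
Plus 24 days into Jul → day 205.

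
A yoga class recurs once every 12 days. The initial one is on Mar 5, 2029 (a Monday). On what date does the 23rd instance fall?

The 23rd occurrence is 22 intervals after the first: 22 × 12 = 264 days after Mar 5, 2029.
Mar has 31 days — 26 days to the end of Mar leaves 238.
Apr has 30 days (208 left).
May has 31 days (177 left).
Jun has 30 days (147 left).
Jul has 31 days (116 left).
Aug has 31 days (85 left).
Sep has 30 days (55 left).
Oct has 31 days (24 left).
24 days into Nov → Nov 24, 2029.

Nov 24, 2029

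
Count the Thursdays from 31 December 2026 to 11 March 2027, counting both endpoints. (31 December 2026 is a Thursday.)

31 December 2026 is a Thursday; the first Thursday on or after it is 31 December 2026.
From 31 December 2026 to 11 March 2027: 0 + 31 + 28 + 11 = 70 days (rest of December, January, February, March).
70 ÷ 7 = 10 full weeks with remainder 0, so 10 more Thursdays after the first → 11.

11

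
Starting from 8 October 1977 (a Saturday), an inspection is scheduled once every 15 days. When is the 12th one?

The 12th occurrence is 11 intervals after the first: 11 × 15 = 165 days after 8 October 1977.
October has 31 days — 23 days to the end of October leaves 142.
November has 30 days (112 left).
December has 31 days (81 left).
January has 31 days (50 left).
February has 28 days (22 left).
22 days into March → 22 March 1978.

22 March 1978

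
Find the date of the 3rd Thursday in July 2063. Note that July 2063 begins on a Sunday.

July 2063 begins on a Sunday, so the first Thursday is July 5 (4 days later).
The 3rd Thursday is 2 weeks later: 5 + 14 = 19.

19 July 2063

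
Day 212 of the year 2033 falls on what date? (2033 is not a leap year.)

31 July 2033

January has 31 days (212 − 31 = 181 remain).
February has 28 days (181 − 28 = 153 remain).
March has 31 days (153 − 31 = 122 remain).
April has 30 days (122 − 30 = 92 remain).
May has 31 days (92 − 31 = 61 remain).
June has 30 days (61 − 30 = 31 remain).
31 into July → July 31.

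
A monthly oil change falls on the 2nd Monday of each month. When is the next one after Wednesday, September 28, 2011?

October 10, 2011

September 2011 starts on a Thursday; its first Monday is the 5th, so the 2nd Monday is the 12th — September 12, 2011.
That is not after September 28, 2011, so look at October 2011.
October 2011 starts on a Saturday; its first Monday is the 3rd, so the 2nd Monday is the 10th — October 10, 2011.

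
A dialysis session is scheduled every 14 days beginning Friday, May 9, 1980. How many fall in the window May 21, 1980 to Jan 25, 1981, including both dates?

Occurrences land 14·i days after May 9, 1980 for i = 0, 1, 2, …
May 21, 1980 is 12 days after the start; 12 ÷ 14 = 0 remainder 12; since the remainder is 12, round up to i = 1. First occurrence in the window: #2 on May 23, 1980 (1×14 = 14 days in).
Jan 25, 1981 is 261 days after the start; 261 ÷ 14 = 18 remainder 9. Last occurrence in the window: #19 on Jan 16, 1981.
Occurrences #2 through #19: 18 in total.

18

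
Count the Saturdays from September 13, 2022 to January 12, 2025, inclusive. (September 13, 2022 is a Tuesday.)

122

September 13, 2022 is a Tuesday; the first Saturday on or after it is September 17, 2022 (4 days later).
From September 17, 2022 to January 12, 2025: 105 + 365 + 366 + 12 = 848 days (rest of 2022, 2023, 2024, to January 12, 2025 in 2025).
848 ÷ 7 = 121 full weeks with remainder 1, so 121 more Saturdays after the first → 122.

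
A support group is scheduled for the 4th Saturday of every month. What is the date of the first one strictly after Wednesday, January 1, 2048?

January 2048 starts on a Wednesday; its first Saturday is the 4th, so the 4th Saturday is the 25th — January 25, 2048.
January 25, 2048 is after January 1, 2048, so that is the next one.

January 25, 2048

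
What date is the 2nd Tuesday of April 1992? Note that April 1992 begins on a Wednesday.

April 14, 1992

April 1992 begins on a Wednesday, so the first Tuesday is April 7 (6 days later).
The 2nd Tuesday is 1 weeks later: 7 + 7 = 14.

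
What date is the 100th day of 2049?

10 April 2049

January has 31 days (100 − 31 = 69 remain).
February has 28 days (69 − 28 = 41 remain).
March has 31 days (41 − 31 = 10 remain).
10 into April → April 10.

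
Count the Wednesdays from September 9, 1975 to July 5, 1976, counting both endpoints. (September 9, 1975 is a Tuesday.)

43

September 9, 1975 is a Tuesday; the first Wednesday on or after it is September 10, 1975 (1 day later).
From September 10, 1975 to July 5, 1976: 20 + 31 + 30 + 31 + 31 + 29 + 31 + 30 + 31 + 30 + 5 = 299 days (rest of September, October, November, December, January, February, March, April, May, June, July).
299 ÷ 7 = 42 full weeks with remainder 5, so 42 more Wednesdays after the first → 43.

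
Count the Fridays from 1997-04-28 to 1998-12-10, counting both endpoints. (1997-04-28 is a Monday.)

1997-04-28 is a Monday; the first Friday on or after it is 1997-05-02 (4 days later).
From 1997-05-02 to 1998-12-10: 243 + 344 = 587 days (rest of 1997, to 1998-12-10 in 1998).
587 ÷ 7 = 83 full weeks with remainder 6, so 83 more Fridays after the first → 84.

84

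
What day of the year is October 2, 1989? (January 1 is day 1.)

Days in months before October: 31 + 28 + 31 + 30 + 31 + 30 + 31 + 31 + 30 = 273.
Plus 2 days into October → day 275.

275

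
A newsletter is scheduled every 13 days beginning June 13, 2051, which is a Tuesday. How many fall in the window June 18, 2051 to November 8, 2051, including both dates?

Occurrences land 13·i days after June 13, 2051 for i = 0, 1, 2, …
June 18, 2051 is 5 days after the start; 5 ÷ 13 = 0 remainder 5; since the remainder is 5, round up to i = 1. First occurrence in the window: #2 on June 26, 2051 (1×13 = 13 days in).
November 8, 2051 is 148 days after the start; 148 ÷ 13 = 11 remainder 5. Last occurrence in the window: #12 on November 3, 2051.
Occurrences #2 through #12: 11 in total.

11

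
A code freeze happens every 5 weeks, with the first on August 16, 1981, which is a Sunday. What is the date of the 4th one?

The 4th occurrence is 3 intervals after the first: 3 × 35 = 105 days after August 16, 1981.
August has 31 days — 15 days to the end of August leaves 90.
September has 30 days (60 left).
October has 31 days (29 left).
29 days into November → November 29, 1981.

November 29, 1981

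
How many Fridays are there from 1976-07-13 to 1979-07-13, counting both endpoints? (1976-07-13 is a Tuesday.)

157

1976-07-13 is a Tuesday; the first Friday on or after it is 1976-07-16 (3 days later).
From 1976-07-16 to 1979-07-13: 168 + 365 + 365 + 194 = 1092 days (rest of 1976, 1977, 1978, to 1979-07-13 in 1979).
1092 ÷ 7 = 156 full weeks with remainder 0, so 156 more Fridays after the first → 157.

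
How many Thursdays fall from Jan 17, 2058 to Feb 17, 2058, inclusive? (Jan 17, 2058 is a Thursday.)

5

Jan 17, 2058 is a Thursday; the first Thursday on or after it is Jan 17, 2058.
From Jan 17, 2058 to Feb 17, 2058: 14 + 17 = 31 days (rest of Jan, Feb).
31 ÷ 7 = 4 full weeks with remainder 3, so 4 more Thursdays after the first → 5.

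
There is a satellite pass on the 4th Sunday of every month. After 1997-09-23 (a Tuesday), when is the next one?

1997-09-28

September 1997 starts on a Monday; its first Sunday is the 7th, so the 4th Sunday is the 28th — 1997-09-28.
1997-09-28 is after 1997-09-23, so that is the next one.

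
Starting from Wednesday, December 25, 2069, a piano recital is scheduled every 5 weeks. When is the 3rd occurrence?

March 5, 2070

The 3rd occurrence is 2 intervals after the first: 2 × 35 = 70 days after December 25, 2069.
December has 31 days — 6 days to the end of December leaves 64.
January has 31 days (33 left).
February has 28 days (5 left).
5 days into March → March 5, 2070.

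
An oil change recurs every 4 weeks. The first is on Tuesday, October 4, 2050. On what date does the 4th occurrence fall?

The 4th occurrence is 3 intervals after the first: 3 × 28 = 84 days after October 4, 2050.
October has 31 days — 27 days to the end of October leaves 57.
November has 30 days (27 left).
27 days into December → December 27, 2050.

December 27, 2050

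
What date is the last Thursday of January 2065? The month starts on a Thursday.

29 January 2065

January 2065 begins on a Thursday, so the first Thursday is January 1.
January 2065 has 31 days. Adding weeks: 1, 8, 15, 22, 29 — the last one ≤ 31 is the 29th.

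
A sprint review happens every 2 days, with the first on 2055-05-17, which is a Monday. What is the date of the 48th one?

The 48th occurrence is 47 intervals after the first: 47 × 2 = 94 days after 2055-05-17.
May has 31 days — 14 days to the end of May leaves 80.
June has 30 days (50 left).
July has 31 days (19 left).
19 days into August → 2055-08-19.

2055-08-19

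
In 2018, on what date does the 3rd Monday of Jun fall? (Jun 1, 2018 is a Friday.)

Jun 2018 begins on a Friday, so the first Monday is Jun 4 (3 days later).
The 3rd Monday is 2 weeks later: 4 + 14 = 18.

Jun 18, 2018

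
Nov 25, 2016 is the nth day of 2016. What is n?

Days in months before Nov: 31 + 29 + 31 + 30 + 31 + 30 + 31 + 31 + 30 + 31 = 305.
Plus 25 days into Nov → day 330.

330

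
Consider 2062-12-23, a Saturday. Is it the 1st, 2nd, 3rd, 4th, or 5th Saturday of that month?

Day 23 falls in week ⌈23/7⌉ of the month.
Days 1–7 hold the 1st Saturday, 8–14 the 2nd, 15–21 the 3rd, 22–28 the 4th, 29–31 the 5th.
23 is in the range for the 4th.

4th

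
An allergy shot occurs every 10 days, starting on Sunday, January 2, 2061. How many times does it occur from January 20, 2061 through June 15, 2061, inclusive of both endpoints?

Occurrences land 10·i days after January 2, 2061 for i = 0, 1, 2, …
January 20, 2061 is 18 days after the start; 18 ÷ 10 = 1 remainder 8; since the remainder is 8, round up to i = 2. First occurrence in the window: #3 on January 22, 2061 (2×10 = 20 days in).
June 15, 2061 is 164 days after the start; 164 ÷ 10 = 16 remainder 4. Last occurrence in the window: #17 on June 11, 2061.
Occurrences #3 through #17: 15 in total.

15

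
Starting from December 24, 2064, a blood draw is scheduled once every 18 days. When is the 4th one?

February 16, 2065

The 4th occurrence is 3 intervals after the first: 3 × 18 = 54 days after December 24, 2064.
December has 31 days — 7 days to the end of December leaves 47.
January has 31 days (16 left).
16 days into February → February 16, 2065.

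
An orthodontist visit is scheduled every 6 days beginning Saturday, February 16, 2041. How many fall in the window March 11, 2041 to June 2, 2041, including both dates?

Occurrences land 6·i days after February 16, 2041 for i = 0, 1, 2, …
March 11, 2041 is 23 days after the start; 23 ÷ 6 = 3 remainder 5; since the remainder is 5, round up to i = 4. First occurrence in the window: #5 on March 12, 2041 (4×6 = 24 days in).
June 2, 2041 is 106 days after the start; 106 ÷ 6 = 17 remainder 4. Last occurrence in the window: #18 on May 29, 2041.
Occurrences #5 through #18: 14 in total.

14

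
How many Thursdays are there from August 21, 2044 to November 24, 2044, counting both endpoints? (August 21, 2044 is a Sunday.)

August 21, 2044 is a Sunday; the first Thursday on or after it is August 25, 2044 (4 days later).
From August 25, 2044 to November 24, 2044: 6 + 30 + 31 + 24 = 91 days (rest of August, September, October, November).
91 ÷ 7 = 13 full weeks with remainder 0, so 13 more Thursdays after the first → 14.

14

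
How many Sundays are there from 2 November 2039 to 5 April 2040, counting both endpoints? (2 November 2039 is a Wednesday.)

2 November 2039 is a Wednesday; the first Sunday on or after it is 6 November 2039 (4 days later).
From 6 November 2039 to 5 April 2040: 24 + 31 + 31 + 29 + 31 + 5 = 151 days (rest of November, December, January, February, March, April).
151 ÷ 7 = 21 full weeks with remainder 4, so 21 more Sundays after the first → 22.

22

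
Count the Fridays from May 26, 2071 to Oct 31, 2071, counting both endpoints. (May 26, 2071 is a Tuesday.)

May 26, 2071 is a Tuesday; the first Friday on or after it is May 29, 2071 (3 days later).
From May 29, 2071 to Oct 31, 2071: 2 + 30 + 31 + 31 + 30 + 31 = 155 days (rest of May, Jun, Jul, Aug, Sep, Oct).
155 ÷ 7 = 22 full weeks with remainder 1, so 22 more Fridays after the first → 23.

23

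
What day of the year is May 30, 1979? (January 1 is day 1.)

Days in months before May: 31 + 28 + 31 + 30 = 120.
Plus 30 days into May → day 150.

150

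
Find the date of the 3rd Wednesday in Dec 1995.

The first Wednesday of Dec 1995 is Dec 6.
The 3rd Wednesday is 2 weeks later: 6 + 14 = 20.

Dec 20, 1995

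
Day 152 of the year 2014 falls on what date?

Jan has 31 days (152 − 31 = 121 remain).
Feb has 28 days (121 − 28 = 93 remain).
Mar has 31 days (93 − 31 = 62 remain).
Apr has 30 days (62 − 30 = 32 remain).
May has 31 days (32 − 31 = 1 remain).
1 into Jun → Jun 1.

Jun 1, 2014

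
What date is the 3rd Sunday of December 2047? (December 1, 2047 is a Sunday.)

December 2047 begins on a Sunday, so the first Sunday is December 1.
The 3rd Sunday is 2 weeks later: 1 + 14 = 15.

2047-12-15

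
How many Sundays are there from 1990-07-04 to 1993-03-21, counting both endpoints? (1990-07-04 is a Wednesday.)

1990-07-04 is a Wednesday; the first Sunday on or after it is 1990-07-08 (4 days later).
From 1990-07-08 to 1993-03-21: 176 + 365 + 366 + 80 = 987 days (rest of 1990, 1991, 1992, to 1993-03-21 in 1993).
987 ÷ 7 = 141 full weeks with remainder 0, so 141 more Sundays after the first → 142.

142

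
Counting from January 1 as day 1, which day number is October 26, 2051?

Days in months before October: 31 + 28 + 31 + 30 + 31 + 30 + 31 + 31 + 30 = 273.
Plus 26 days into October → day 299.

299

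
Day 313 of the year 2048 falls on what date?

2048-11-08

January has 31 days (313 − 31 = 282 remain).
February has 29 days (282 − 29 = 253 remain).
March has 31 days (253 − 31 = 222 remain).
April has 30 days (222 − 30 = 192 remain).
May has 31 days (192 − 31 = 161 remain).
June has 30 days (161 − 30 = 131 remain).
July has 31 days (131 − 31 = 100 remain).
August has 31 days (100 − 31 = 69 remain).
September has 30 days (69 − 30 = 39 remain).
October has 31 days (39 − 31 = 8 remain).
8 into November → November 8.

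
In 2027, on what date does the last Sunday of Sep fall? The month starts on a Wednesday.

Sep 26, 2027

Sep 2027 begins on a Wednesday, so the first Sunday is Sep 5 (4 days later).
Sep 2027 has 30 days. Adding weeks: 5, 12, 19, 26 — the last one ≤ 30 is the 26th.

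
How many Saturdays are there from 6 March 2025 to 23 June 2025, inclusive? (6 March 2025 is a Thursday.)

6 March 2025 is a Thursday; the first Saturday on or after it is 8 March 2025 (2 days later).
From 8 March 2025 to 23 June 2025: 23 + 30 + 31 + 23 = 107 days (rest of March, April, May, June).
107 ÷ 7 = 15 full weeks with remainder 2, so 15 more Saturdays after the first → 16.

16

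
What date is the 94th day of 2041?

2041-04-04

January has 31 days (94 − 31 = 63 remain).
February has 28 days (63 − 28 = 35 remain).
March has 31 days (35 − 31 = 4 remain).
4 into April → April 4.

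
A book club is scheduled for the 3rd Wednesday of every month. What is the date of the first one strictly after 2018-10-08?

October 2018 starts on a Monday; its first Wednesday is the 3rd, so the 3rd Wednesday is the 17th — 2018-10-17.
2018-10-17 is after 2018-10-08, so that is the next one.

2018-10-17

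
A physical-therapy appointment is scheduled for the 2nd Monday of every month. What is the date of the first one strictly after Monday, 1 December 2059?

December 2059 starts on a Monday; its first Monday is the 1st, so the 2nd Monday is the 8th — 8 December 2059.
8 December 2059 is after 1 December 2059, so that is the next one.

8 December 2059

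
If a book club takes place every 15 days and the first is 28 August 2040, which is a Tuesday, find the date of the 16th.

10 April 2041

The 16th occurrence is 15 intervals after the first: 15 × 15 = 225 days after 28 August 2040.
August has 31 days — 3 days to the end of August leaves 222.
September has 30 days (192 left).
October has 31 days (161 left).
November has 30 days (131 left).
December has 31 days (100 left).
January has 31 days (69 left).
February has 28 days (41 left).
March has 31 days (10 left).
10 days into April → 10 April 2041.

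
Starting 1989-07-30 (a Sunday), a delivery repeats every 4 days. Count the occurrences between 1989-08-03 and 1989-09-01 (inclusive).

8

Occurrences land 4·i days after 1989-07-30 for i = 0, 1, 2, …
1989-08-03 is 4 days after the start; 4 ÷ 4 = 1 remainder 0. First occurrence in the window: #2 on 1989-08-03 (1×4 = 4 days in).
1989-09-01 is 33 days after the start; 33 ÷ 4 = 8 remainder 1. Last occurrence in the window: #9 on 1989-08-31.
Occurrences #2 through #9: 8 in total.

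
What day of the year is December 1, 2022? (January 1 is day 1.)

Days in months before December: 31 + 28 + 31 + 30 + 31 + 30 + 31 + 31 + 30 + 31 + 30 = 334.
Plus 1 day into December → day 335.

335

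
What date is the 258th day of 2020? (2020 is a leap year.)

January has 31 days (258 − 31 = 227 remain).
February has 29 days (227 − 29 = 198 remain).
March has 31 days (198 − 31 = 167 remain).
April has 30 days (167 − 30 = 137 remain).
May has 31 days (137 − 31 = 106 remain).
June has 30 days (106 − 30 = 76 remain).
July has 31 days (76 − 31 = 45 remain).
August has 31 days (45 − 31 = 14 remain).
14 into September → September 14.

14 September 2020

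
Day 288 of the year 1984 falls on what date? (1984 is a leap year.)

1984-10-14

January has 31 days (288 − 31 = 257 remain).
February has 29 days (257 − 29 = 228 remain).
March has 31 days (228 − 31 = 197 remain).
April has 30 days (197 − 30 = 167 remain).
May has 31 days (167 − 31 = 136 remain).
June has 30 days (136 − 30 = 106 remain).
July has 31 days (106 − 31 = 75 remain).
August has 31 days (75 − 31 = 44 remain).
September has 30 days (44 − 30 = 14 remain).
14 into October → October 14.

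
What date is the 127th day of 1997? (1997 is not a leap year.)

7 May 1997

January has 31 days (127 − 31 = 96 remain).
February has 28 days (96 − 28 = 68 remain).
March has 31 days (68 − 31 = 37 remain).
April has 30 days (37 − 30 = 7 remain).
7 into May → May 7.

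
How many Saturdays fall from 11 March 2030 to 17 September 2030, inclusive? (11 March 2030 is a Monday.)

27

11 March 2030 is a Monday; the first Saturday on or after it is 16 March 2030 (5 days later).
From 16 March 2030 to 17 September 2030: 15 + 30 + 31 + 30 + 31 + 31 + 17 = 185 days (rest of March, April, May, June, July, August, September).
185 ÷ 7 = 26 full weeks with remainder 3, so 26 more Saturdays after the first → 27.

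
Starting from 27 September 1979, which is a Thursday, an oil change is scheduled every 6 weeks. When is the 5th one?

13 March 1980

The 5th occurrence is 4 intervals after the first: 4 × 42 = 168 days after 27 September 1979.
September has 30 days — 3 days to the end of September leaves 165.
October has 31 days (134 left).
November has 30 days (104 left).
December has 31 days (73 left).
January has 31 days (42 left).
February has 29 days (13 left).
13 days into March → 13 March 1980.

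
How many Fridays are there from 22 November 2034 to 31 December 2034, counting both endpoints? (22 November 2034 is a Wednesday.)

6

22 November 2034 is a Wednesday; the first Friday on or after it is 24 November 2034 (2 days later).
From 24 November 2034 to 31 December 2034: 6 + 31 = 37 days (rest of November, December).
37 ÷ 7 = 5 full weeks with remainder 2, so 5 more Fridays after the first → 6.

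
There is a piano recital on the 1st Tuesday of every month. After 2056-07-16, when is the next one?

2056-08-01

July 2056 starts on a Saturday, so its 1st Tuesday is 2056-07-04 (3 days in).
That is not after 2056-07-16, so look at August 2056.
August 2056 starts on a Tuesday, so its 1st Tuesday is 2056-08-01.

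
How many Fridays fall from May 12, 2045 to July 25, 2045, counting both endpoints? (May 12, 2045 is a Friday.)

May 12, 2045 is a Friday; the first Friday on or after it is May 12, 2045.
From May 12, 2045 to July 25, 2045: 19 + 30 + 25 = 74 days (rest of May, June, July).
74 ÷ 7 = 10 full weeks with remainder 4, so 10 more Fridays after the first → 11.

11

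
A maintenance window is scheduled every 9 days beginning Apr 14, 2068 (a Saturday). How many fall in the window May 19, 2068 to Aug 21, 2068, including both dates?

11

Occurrences land 9·i days after Apr 14, 2068 for i = 0, 1, 2, …
May 19, 2068 is 35 days after the start; 35 ÷ 9 = 3 remainder 8; since the remainder is 8, round up to i = 4. First occurrence in the window: #5 on May 20, 2068 (4×9 = 36 days in).
Aug 21, 2068 is 129 days after the start; 129 ÷ 9 = 14 remainder 3. Last occurrence in the window: #15 on Aug 18, 2068.
Occurrences #5 through #15: 11 in total.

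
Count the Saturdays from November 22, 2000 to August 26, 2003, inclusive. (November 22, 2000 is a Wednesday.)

November 22, 2000 is a Wednesday; the first Saturday on or after it is November 25, 2000 (3 days later).
From November 25, 2000 to August 26, 2003: 36 + 365 + 365 + 238 = 1004 days (rest of 2000, 2001, 2002, to August 26, 2003 in 2003).
1004 ÷ 7 = 143 full weeks with remainder 3, so 143 more Saturdays after the first → 144.

144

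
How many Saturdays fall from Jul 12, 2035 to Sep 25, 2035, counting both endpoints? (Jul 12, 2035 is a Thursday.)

11

Jul 12, 2035 is a Thursday; the first Saturday on or after it is Jul 14, 2035 (2 days later).
From Jul 14, 2035 to Sep 25, 2035: 17 + 31 + 25 = 73 days (rest of Jul, Aug, Sep).
73 ÷ 7 = 10 full weeks with remainder 3, so 10 more Saturdays after the first → 11.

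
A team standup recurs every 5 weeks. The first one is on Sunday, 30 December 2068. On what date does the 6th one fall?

23 June 2069

The 6th occurrence is 5 intervals after the first: 5 × 35 = 175 days after 30 December 2068.
December has 31 days — 1 day to the end of December leaves 174.
January has 31 days (143 left).
February has 28 days (115 left).
March has 31 days (84 left).
April has 30 days (54 left).
May has 31 days (23 left).
23 days into June → 23 June 2069.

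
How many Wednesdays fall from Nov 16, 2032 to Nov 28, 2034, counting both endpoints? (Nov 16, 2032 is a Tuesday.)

Nov 16, 2032 is a Tuesday; the first Wednesday on or after it is Nov 17, 2032 (1 day later).
From Nov 17, 2032 to Nov 28, 2034: 44 + 365 + 332 = 741 days (rest of 2032, 2033, to Nov 28, 2034 in 2034).
741 ÷ 7 = 105 full weeks with remainder 6, so 105 more Wednesdays after the first → 106.

106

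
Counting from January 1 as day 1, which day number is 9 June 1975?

Days in months before June: 31 + 28 + 31 + 30 + 31 = 151.
Plus 9 days into June → day 160.

160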